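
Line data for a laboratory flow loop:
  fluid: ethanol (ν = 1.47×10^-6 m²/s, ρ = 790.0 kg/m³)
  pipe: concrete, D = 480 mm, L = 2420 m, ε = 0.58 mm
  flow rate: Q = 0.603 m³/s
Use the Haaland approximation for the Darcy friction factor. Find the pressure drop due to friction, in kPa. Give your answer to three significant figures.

Δp ≈ 461 kPa

V = 4Q/(πD²) = 4·0.603/(π·0.480²) = 3.332 m/s
Re = VD/ν = 3.332·0.480/1.47×10^-6 = 1.09×10^6 → turbulent
ε/D = 0.58/480 = 0.00121
Haaland: f = 0.02083
h_f = f(L/D)V²/(2g) = 0.02083·(2420/0.480)·3.332²/(2·9.81) = 59.43 m
Δp = ρg·h_f = 790.0·9.81·59.43 = 460.6 kPa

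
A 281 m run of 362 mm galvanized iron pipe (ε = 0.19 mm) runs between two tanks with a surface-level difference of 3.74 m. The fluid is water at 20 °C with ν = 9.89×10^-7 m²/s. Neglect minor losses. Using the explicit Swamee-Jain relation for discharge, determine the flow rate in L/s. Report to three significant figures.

Q ≈ 240 L/s

Swamee-Jain (Type II): Q = -0.965·√(gD⁵h_f/L)·ln[ε/(3.7D) + √(3.17ν²L/(gD³h_f))]
√(gD⁵h_f/L) = √(9.81·0.362⁵·3.74/281) = 0.02849
ε/(3.7D) = 1.42×10^-4; √(3.17ν²L/(gD³h_f)) = 2.24×10^-5
Q = -0.965·0.02849·ln(1.642×10^-4) = 0.2396 m³/s
Check: V = 2.33 m/s, Re = 8.52×10^5, f = 0.01755, h_f = 3.76 m ≈ 3.74 m ✓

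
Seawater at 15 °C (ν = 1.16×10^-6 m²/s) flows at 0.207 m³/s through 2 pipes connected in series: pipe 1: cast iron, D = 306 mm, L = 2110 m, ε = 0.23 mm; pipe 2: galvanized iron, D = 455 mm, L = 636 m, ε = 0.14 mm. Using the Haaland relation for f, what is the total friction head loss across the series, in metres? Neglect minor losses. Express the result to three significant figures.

Pipe 1: V = 2.815 m/s, Re = 7.43×10^5, ε/D = 7.52×10^-4, f = 0.01881, h_1 = f(L/D)V²/2g = 52.38 m
Pipe 2: V = 1.273 m/s, Re = 4.99×10^5, ε/D = 3.08×10^-4, f = 0.01622, h_2 = f(L/D)V²/2g = 1.873 m
Series → Q common, losses add: H = Σh = 54.25 m

H ≈ 54.3 m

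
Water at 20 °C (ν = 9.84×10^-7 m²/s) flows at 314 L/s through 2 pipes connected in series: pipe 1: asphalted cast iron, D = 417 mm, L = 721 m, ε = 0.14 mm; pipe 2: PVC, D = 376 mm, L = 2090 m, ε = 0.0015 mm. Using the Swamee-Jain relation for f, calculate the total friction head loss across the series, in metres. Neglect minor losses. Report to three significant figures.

H ≈ 33.7 m

Pipe 1: V = 2.299 m/s, Re = 9.74×10^5, ε/D = 3.36×10^-4, f = 0.01608, h_1 = f(L/D)V²/2g = 7.492 m
Pipe 2: V = 2.828 m/s, Re = 1.08×10^6, ε/D = 3.99×10^-6, f = 0.01156, h_2 = f(L/D)V²/2g = 26.20 m
Series → Q common, losses add: H = Σh = 33.69 m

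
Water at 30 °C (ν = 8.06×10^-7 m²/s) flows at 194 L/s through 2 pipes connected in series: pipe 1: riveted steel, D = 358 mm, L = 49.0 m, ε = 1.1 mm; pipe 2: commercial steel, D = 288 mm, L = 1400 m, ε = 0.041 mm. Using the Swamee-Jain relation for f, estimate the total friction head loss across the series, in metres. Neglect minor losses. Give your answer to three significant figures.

H ≈ 31.5 m

Pipe 1: V = 1.927 m/s, Re = 8.56×10^5, ε/D = 0.00307, f = 0.02657, h_1 = f(L/D)V²/2g = 0.6886 m
Pipe 2: V = 2.978 m/s, Re = 1.06×10^6, ε/D = 1.42×10^-4, f = 0.01403, h_2 = f(L/D)V²/2g = 30.83 m
Series → Q common, losses add: H = Σh = 31.52 m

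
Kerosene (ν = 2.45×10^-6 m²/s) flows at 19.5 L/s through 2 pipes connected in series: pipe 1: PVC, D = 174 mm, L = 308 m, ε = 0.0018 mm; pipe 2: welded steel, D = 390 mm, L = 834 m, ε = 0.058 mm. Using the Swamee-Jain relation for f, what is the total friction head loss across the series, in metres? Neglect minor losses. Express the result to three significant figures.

H ≈ 1.29 m

Pipe 1: V = 0.8201 m/s, Re = 5.82×10^4, ε/D = 1.03×10^-5, f = 0.02011, h_1 = f(L/D)V²/2g = 1.220 m
Pipe 2: V = 0.1632 m/s, Re = 2.60×10^4, ε/D = 1.49×10^-4, f = 0.02462, h_2 = f(L/D)V²/2g = 0.07150 m
Series → Q common, losses add: H = Σh = 1.292 m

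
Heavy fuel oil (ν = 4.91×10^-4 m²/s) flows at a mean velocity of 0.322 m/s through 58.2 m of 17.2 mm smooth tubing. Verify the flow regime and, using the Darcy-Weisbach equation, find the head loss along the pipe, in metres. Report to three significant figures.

Re = VD/ν = 0.322·0.01720/4.91×10^-4 = 11.3 → laminar (Re < 2300)
f = 64/Re = 5.674
h_f = f(L/D)V²/(2g) = 5.674·(58.2/0.01720)·0.322²/(2·9.81) = 101.5 m

h_f ≈ 101 m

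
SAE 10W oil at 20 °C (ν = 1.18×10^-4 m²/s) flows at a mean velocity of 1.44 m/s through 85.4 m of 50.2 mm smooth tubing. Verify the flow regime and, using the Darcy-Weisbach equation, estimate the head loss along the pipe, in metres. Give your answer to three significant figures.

h_f ≈ 18.8 m

Re = VD/ν = 1.44·0.05020/1.18×10^-4 = 613 → laminar (Re < 2300)
f = 64/Re = 0.1045
h_f = f(L/D)V²/(2g) = 0.1045·(85.4/0.05020)·1.44²/(2·9.81) = 18.78 m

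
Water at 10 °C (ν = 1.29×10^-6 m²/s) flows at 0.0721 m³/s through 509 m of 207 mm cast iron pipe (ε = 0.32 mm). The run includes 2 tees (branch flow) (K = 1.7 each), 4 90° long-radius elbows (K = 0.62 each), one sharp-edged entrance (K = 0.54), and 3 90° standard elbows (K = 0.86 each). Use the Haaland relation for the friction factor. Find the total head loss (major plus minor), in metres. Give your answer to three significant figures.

V = 4Q/(πD²) = 2.142 m/s; V²/2g = 0.2339 m
Re = 3.44×10^5, ε/D = 0.00155 → f = 0.02249 (Haaland)
Major: h_f = f(L/D)·V²/2g = 0.02249·2459·0.2339 = 12.94 m
Minor: ΣK = 9.00; h_m = ΣK·V²/2g = 2.105 m
Total H_L = 12.94 + 2.105 = 15.05 m

H_L ≈ 15.0 m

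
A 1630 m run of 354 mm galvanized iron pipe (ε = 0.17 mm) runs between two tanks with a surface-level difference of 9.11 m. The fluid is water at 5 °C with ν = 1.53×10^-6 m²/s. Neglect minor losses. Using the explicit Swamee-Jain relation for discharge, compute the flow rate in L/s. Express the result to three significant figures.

Swamee-Jain (Type II): Q = -0.965·√(gD⁵h_f/L)·ln[ε/(3.7D) + √(3.17ν²L/(gD³h_f))]
√(gD⁵h_f/L) = √(9.81·0.354⁵·9.11/1630) = 0.01746
ε/(3.7D) = 1.30×10^-4; √(3.17ν²L/(gD³h_f)) = 5.52×10^-5
Q = -0.965·0.01746·ln(1.850×10^-4) = 0.1448 m³/s
Check: V = 1.47 m/s, Re = 3.40×10^5, f = 0.01805, h_f = 9.17 m ≈ 9.11 m ✓

Q ≈ 145 L/s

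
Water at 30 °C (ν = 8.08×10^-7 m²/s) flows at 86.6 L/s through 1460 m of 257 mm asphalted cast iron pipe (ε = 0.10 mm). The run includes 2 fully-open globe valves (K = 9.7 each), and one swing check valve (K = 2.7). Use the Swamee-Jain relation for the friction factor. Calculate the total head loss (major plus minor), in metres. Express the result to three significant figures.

V = 4Q/(πD²) = 1.669 m/s; V²/2g = 0.1420 m
Re = 5.31×10^5, ε/D = 3.89×10^-4 → f = 0.01698 (Swamee-Jain)
Major: h_f = f(L/D)·V²/2g = 0.01698·5681·0.1420 = 13.70 m
Minor: ΣK = 22.1; h_m = ΣK·V²/2g = 3.139 m
Total H_L = 13.70 + 3.139 = 16.84 m

H_L ≈ 16.8 m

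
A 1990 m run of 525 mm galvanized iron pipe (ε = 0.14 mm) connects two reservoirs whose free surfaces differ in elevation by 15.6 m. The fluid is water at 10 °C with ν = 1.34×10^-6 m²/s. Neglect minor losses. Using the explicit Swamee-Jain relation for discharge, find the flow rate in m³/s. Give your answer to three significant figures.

Q ≈ 0.495 m³/s

Swamee-Jain (Type II): Q = -0.965·√(gD⁵h_f/L)·ln[ε/(3.7D) + √(3.17ν²L/(gD³h_f))]
√(gD⁵h_f/L) = √(9.81·0.525⁵·15.6/1990) = 0.05538
ε/(3.7D) = 7.21×10^-5; √(3.17ν²L/(gD³h_f)) = 2.26×10^-5
Q = -0.965·0.05538·ln(9.469×10^-5) = 0.4952 m³/s
Check: V = 2.29 m/s, Re = 8.96×10^5, f = 0.01553, h_f = 15.7 m ≈ 15.6 m ✓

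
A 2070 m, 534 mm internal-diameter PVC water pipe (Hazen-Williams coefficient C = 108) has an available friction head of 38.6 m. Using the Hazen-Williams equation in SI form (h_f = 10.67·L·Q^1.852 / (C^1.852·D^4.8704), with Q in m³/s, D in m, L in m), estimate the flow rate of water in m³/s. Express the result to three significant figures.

Q ≈ 0.673 m³/s

Rearranging: Q = [h_f·C^1.852·D^4.8704 / (10.67·L)]^(1/1.852)
Q = [38.6·108^1.852·0.534^4.8704 / (10.67·2070)]^0.540 = 0.6729 m³/s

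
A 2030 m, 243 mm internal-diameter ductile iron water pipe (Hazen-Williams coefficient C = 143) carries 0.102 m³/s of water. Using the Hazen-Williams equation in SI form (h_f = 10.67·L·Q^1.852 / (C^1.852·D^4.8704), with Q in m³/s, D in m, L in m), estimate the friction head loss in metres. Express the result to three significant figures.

h_f ≈ 31.6 m

h_f = 10.67·2030·0.102^1.852 / (143^1.852·0.243^4.8704) = 31.64 m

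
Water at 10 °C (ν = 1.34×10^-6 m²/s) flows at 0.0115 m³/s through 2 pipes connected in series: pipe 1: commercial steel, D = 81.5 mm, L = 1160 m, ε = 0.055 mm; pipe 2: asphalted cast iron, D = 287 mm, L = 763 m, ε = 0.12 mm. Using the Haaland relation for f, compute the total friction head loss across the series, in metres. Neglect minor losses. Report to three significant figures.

Pipe 1: V = 2.204 m/s, Re = 1.34×10^5, ε/D = 6.75×10^-4, f = 0.02016, h_1 = f(L/D)V²/2g = 71.06 m
Pipe 2: V = 0.1778 m/s, Re = 3.81×10^4, ε/D = 4.18×10^-4, f = 0.02314, h_2 = f(L/D)V²/2g = 0.09909 m
Series → Q common, losses add: H = Σh = 71.16 m

H ≈ 71.2 m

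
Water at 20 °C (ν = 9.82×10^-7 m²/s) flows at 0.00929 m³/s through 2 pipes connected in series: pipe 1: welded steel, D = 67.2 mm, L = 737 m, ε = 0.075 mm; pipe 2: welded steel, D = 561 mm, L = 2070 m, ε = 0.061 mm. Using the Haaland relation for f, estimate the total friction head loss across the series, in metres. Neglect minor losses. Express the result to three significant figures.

Pipe 1: V = 2.619 m/s, Re = 1.79×10^5, ε/D = 0.00112, f = 0.02149, h_1 = f(L/D)V²/2g = 82.40 m
Pipe 2: V = 0.03758 m/s, Re = 2.15×10^4, ε/D = 1.09×10^-4, f = 0.02548, h_2 = f(L/D)V²/2g = 0.006768 m
Series → Q common, losses add: H = Σh = 82.41 m

H ≈ 82.4 m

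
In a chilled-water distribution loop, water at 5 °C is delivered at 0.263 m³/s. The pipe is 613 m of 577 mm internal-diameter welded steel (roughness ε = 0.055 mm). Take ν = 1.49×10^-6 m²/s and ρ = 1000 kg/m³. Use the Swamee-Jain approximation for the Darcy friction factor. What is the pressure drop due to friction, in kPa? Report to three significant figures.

Δp ≈ 7.99 kPa

V = 4Q/(πD²) = 4·0.263/(π·0.577²) = 1.006 m/s
Re = VD/ν = 1.006·0.577/1.49×10^-6 = 3.89×10^5 → turbulent
ε/D = 0.055/577 = 9.53×10^-5
Swamee-Jain: f = 0.01486
h_f = f(L/D)V²/(2g) = 0.01486·(613/0.577)·1.006²/(2·9.81) = 0.8141 m
Δp = ρg·h_f = 1000·9.81·0.8141 = 7.986 kPa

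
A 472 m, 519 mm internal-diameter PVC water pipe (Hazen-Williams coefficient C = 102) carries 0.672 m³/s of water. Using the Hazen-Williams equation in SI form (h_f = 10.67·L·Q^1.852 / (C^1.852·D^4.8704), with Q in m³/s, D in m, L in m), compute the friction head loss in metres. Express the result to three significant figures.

h_f = 10.67·472·0.672^1.852 / (102^1.852·0.519^4.8704) = 11.21 m

h_f ≈ 11.2 m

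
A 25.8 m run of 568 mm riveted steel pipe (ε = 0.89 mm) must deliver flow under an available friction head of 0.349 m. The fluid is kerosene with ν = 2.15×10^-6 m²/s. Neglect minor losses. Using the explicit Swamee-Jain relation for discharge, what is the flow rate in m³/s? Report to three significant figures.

Swamee-Jain (Type II): Q = -0.965·√(gD⁵h_f/L)·ln[ε/(3.7D) + √(3.17ν²L/(gD³h_f))]
√(gD⁵h_f/L) = √(9.81·0.568⁵·0.349/25.8) = 0.08857
ε/(3.7D) = 4.23×10^-4; √(3.17ν²L/(gD³h_f)) = 2.45×10^-5
Q = -0.965·0.08857·ln(4.480×10^-4) = 0.6591 m³/s
Check: V = 2.60 m/s, Re = 6.87×10^5, f = 0.02239, h_f = 0.351 m ≈ 0.349 m ✓

Q ≈ 0.659 m³/s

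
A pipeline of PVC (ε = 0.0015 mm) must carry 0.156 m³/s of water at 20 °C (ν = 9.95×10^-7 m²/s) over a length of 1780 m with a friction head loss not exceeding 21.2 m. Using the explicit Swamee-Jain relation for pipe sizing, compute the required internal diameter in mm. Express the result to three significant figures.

Swamee-Jain (Type III): D = 0.66·[ε^1.25·(LQ²/(gh_f))^4.75 + ν·Q^9.4·(L/(gh_f))^5.2]^0.04
LQ²/(gh_f) = 0.2083; L/(gh_f) = 8.559
Term 1 = ε^1.25·(…)^4.75 = 3.05×10^-11; Term 2 = ν·Q^9.4·(…)^5.2 = 1.83×10^-9
D = 0.66·(3.05×10^-11 + 1.83×10^-9)^0.04 = 0.2953 m = 295 mm
Check: V = 2.28 m/s, Re = 6.76×10^5, f = 0.01251, h_f = 19.9 m ≈ 21.2 m ✓

D ≈ 295 mm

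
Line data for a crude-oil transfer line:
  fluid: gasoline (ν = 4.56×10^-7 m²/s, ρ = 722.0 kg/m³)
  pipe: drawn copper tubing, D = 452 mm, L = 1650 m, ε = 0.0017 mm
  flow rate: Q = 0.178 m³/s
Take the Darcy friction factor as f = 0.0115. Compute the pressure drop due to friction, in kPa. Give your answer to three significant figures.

Δp ≈ 18.6 kPa

V = 4Q/(πD²) = 4·0.178/(π·0.452²) = 1.109 m/s
h_f = f(L/D)V²/(2g) = 0.01150·(1650/0.452)·1.109²/(2·9.81) = 2.633 m
Δp = ρg·h_f = 722.0·9.81·2.633 = 18.65 kPa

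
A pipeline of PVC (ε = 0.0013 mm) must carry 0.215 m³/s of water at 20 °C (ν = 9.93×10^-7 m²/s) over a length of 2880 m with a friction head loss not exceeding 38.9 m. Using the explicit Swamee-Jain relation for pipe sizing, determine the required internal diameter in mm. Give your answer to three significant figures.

D ≈ 325 mm

Swamee-Jain (Type III): D = 0.66·[ε^1.25·(LQ²/(gh_f))^4.75 + ν·Q^9.4·(L/(gh_f))^5.2]^0.04
LQ²/(gh_f) = 0.3489; L/(gh_f) = 7.547
Term 1 = ε^1.25·(…)^4.75 = 2.95×10^-10; Term 2 = ν·Q^9.4·(…)^5.2 = 1.93×10^-8
D = 0.66·(2.95×10^-10 + 1.93×10^-8)^0.04 = 0.3245 m = 325 mm
Check: V = 2.60 m/s, Re = 8.49×10^5, f = 0.01202, h_f = 36.7 m ≈ 38.9 m ✓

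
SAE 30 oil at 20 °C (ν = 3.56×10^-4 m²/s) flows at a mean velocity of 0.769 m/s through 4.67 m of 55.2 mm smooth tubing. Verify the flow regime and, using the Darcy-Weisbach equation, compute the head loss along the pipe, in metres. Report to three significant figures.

Re = VD/ν = 0.769·0.05520/3.56×10^-4 = 119 → laminar (Re < 2300)
f = 64/Re = 0.5367
h_f = f(L/D)V²/(2g) = 0.5367·(4.67/0.05520)·0.769²/(2·9.81) = 1.369 m

h_f ≈ 1.37 m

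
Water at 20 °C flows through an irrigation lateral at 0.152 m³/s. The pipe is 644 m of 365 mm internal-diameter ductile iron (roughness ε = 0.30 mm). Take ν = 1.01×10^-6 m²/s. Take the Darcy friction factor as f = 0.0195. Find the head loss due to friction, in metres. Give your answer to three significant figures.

h_f ≈ 3.70 m

V = 4Q/(πD²) = 4·0.152/(π·0.365²) = 1.453 m/s
h_f = f(L/D)V²/(2g) = 0.01950·(644/0.365)·1.453²/(2·9.81) = 3.701 m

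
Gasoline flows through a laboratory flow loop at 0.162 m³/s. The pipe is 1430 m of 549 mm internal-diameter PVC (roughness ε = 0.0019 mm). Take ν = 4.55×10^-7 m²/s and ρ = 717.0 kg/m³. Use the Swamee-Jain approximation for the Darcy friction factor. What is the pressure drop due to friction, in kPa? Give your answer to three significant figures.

Δp ≈ 5.28 kPa

V = 4Q/(πD²) = 4·0.162/(π·0.549²) = 0.6844 m/s
Re = VD/ν = 0.6844·0.549/4.55×10^-7 = 8.26×10^5 → turbulent
ε/D = 0.0019/549 = 3.46×10^-6
Swamee-Jain: f = 0.01207
h_f = f(L/D)V²/(2g) = 0.01207·(1430/0.549)·0.6844²/(2·9.81) = 0.7503 m
Δp = ρg·h_f = 717.0·9.81·0.7503 = 5.278 kPa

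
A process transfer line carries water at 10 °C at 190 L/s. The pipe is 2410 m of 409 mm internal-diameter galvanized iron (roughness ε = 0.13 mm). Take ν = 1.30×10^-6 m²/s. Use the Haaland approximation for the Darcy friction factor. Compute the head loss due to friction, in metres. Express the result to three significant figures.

V = 4Q/(πD²) = 4·0.190/(π·0.409²) = 1.446 m/s
Re = VD/ν = 1.446·0.409/1.30×10^-6 = 4.55×10^5 → turbulent
ε/D = 0.13/409 = 3.18×10^-4
Haaland: f = 0.01640
h_f = f(L/D)V²/(2g) = 0.01640·(2410/0.409)·1.446²/(2·9.81) = 10.30 m

h_f ≈ 10.3 m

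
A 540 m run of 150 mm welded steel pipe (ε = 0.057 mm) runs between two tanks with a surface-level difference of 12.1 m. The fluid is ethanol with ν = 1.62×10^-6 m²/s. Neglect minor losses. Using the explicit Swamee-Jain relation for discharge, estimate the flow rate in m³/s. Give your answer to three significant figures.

Q ≈ 0.0334 m³/s

Swamee-Jain (Type II): Q = -0.965·√(gD⁵h_f/L)·ln[ε/(3.7D) + √(3.17ν²L/(gD³h_f))]
√(gD⁵h_f/L) = √(9.81·0.150⁵·12.1/540) = 0.004086
ε/(3.7D) = 1.03×10^-4; √(3.17ν²L/(gD³h_f)) = 1.06×10^-4
Q = -0.965·0.004086·ln(2.086×10^-4) = 0.03341 m³/s
Check: V = 1.89 m/s, Re = 1.75×10^5, f = 0.01853, h_f = 12.2 m ≈ 12.1 m ✓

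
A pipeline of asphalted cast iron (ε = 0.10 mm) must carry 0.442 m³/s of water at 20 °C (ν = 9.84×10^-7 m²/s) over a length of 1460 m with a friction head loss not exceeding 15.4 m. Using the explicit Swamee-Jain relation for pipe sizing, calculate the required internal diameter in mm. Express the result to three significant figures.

D ≈ 475 mm

Swamee-Jain (Type III): D = 0.66·[ε^1.25·(LQ²/(gh_f))^4.75 + ν·Q^9.4·(L/(gh_f))^5.2]^0.04
LQ²/(gh_f) = 1.888; L/(gh_f) = 9.664
Term 1 = ε^1.25·(…)^4.75 = 2.05×10^-4; Term 2 = ν·Q^9.4·(…)^5.2 = 6.06×10^-5
D = 0.66·(2.05×10^-4 + 6.06×10^-5)^0.04 = 0.4748 m = 475 mm
Check: V = 2.50 m/s, Re = 1.20×10^6, f = 0.01474, h_f = 14.4 m ≈ 15.4 m ✓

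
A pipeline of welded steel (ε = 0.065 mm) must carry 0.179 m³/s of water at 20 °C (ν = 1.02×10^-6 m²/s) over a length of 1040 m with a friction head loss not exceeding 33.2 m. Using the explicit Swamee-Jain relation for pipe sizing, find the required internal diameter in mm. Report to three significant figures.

Swamee-Jain (Type III): D = 0.66·[ε^1.25·(LQ²/(gh_f))^4.75 + ν·Q^9.4·(L/(gh_f))^5.2]^0.04
LQ²/(gh_f) = 0.1023; L/(gh_f) = 3.193
Term 1 = ε^1.25·(…)^4.75 = 1.16×10^-10; Term 2 = ν·Q^9.4·(…)^5.2 = 4.05×10^-11
D = 0.66·(1.16×10^-10 + 4.05×10^-11)^0.04 = 0.2675 m = 267 mm
Check: V = 3.19 m/s, Re = 8.35×10^5, f = 0.01537, h_f = 30.9 m ≈ 33.2 m ✓

D ≈ 267 mm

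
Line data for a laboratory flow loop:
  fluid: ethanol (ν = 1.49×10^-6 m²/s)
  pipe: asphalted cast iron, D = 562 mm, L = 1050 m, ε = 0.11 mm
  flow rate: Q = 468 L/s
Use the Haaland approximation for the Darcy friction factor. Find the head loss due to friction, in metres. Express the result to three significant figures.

h_f ≈ 5.03 m

V = 4Q/(πD²) = 4·0.468/(π·0.562²) = 1.887 m/s
Re = VD/ν = 1.887·0.562/1.49×10^-6 = 7.12×10^5 → turbulent
ε/D = 0.11/562 = 1.96×10^-4
Haaland: f = 0.01485
h_f = f(L/D)V²/(2g) = 0.01485·(1050/0.562)·1.887²/(2·9.81) = 5.033 m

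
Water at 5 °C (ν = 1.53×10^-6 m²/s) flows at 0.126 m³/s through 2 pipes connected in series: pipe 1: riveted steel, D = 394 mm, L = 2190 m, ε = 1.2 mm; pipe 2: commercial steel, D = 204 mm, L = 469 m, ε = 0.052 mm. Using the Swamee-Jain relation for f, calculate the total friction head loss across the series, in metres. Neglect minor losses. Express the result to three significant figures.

H ≈ 36.0 m

Pipe 1: V = 1.033 m/s, Re = 2.66×10^5, ε/D = 0.00305, f = 0.02694, h_1 = f(L/D)V²/2g = 8.150 m
Pipe 2: V = 3.855 m/s, Re = 5.14×10^5, ε/D = 2.55×10^-4, f = 0.01597, h_2 = f(L/D)V²/2g = 27.81 m
Series → Q common, losses add: H = Σh = 35.96 m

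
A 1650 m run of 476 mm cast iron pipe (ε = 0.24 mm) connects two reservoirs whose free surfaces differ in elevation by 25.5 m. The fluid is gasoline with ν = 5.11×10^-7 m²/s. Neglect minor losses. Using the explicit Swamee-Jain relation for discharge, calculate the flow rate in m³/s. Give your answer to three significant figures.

Q ≈ 0.520 m³/s

Swamee-Jain (Type II): Q = -0.965·√(gD⁵h_f/L)·ln[ε/(3.7D) + √(3.17ν²L/(gD³h_f))]
√(gD⁵h_f/L) = √(9.81·0.476⁵·25.5/1650) = 0.06087
ε/(3.7D) = 1.36×10^-4; √(3.17ν²L/(gD³h_f)) = 7.12×10^-6
Q = -0.965·0.06087·ln(1.434×10^-4) = 0.5198 m³/s
Check: V = 2.92 m/s, Re = 2.72×10^6, f = 0.01698, h_f = 25.6 m ≈ 25.5 m ✓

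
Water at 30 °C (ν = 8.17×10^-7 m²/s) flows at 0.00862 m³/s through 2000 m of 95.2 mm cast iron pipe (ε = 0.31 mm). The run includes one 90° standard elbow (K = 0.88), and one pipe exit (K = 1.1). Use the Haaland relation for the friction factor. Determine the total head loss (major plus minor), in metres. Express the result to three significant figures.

H_L ≈ 43.5 m

V = 4Q/(πD²) = 1.211 m/s; V²/2g = 0.07475 m
Re = 1.41×10^5, ε/D = 0.00326 → f = 0.02763 (Haaland)
Major: h_f = f(L/D)·V²/2g = 0.02763·21008·0.07475 = 43.39 m
Minor: ΣK = 1.98; h_m = ΣK·V²/2g = 0.1480 m
Total H_L = 43.39 + 0.1480 = 43.54 m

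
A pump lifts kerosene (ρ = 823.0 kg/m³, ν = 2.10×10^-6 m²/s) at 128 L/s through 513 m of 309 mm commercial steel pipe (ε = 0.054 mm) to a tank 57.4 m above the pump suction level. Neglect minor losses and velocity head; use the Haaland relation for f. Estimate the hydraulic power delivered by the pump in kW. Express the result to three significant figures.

V = 4Q/(πD²) = 1.707 m/s; Re = 2.51×10^5; ε/D = 1.75×10^-4; f = 0.01621
h_f = f(L/D)V²/2g = 3.996 m
Total head H = z + h_f = 57.4 + 3.996 = 61.40 m
P_hyd = ρgQH = 823.0·9.81·0.128·61.40 = 63.45 kW

P_hyd ≈ 63.4 kW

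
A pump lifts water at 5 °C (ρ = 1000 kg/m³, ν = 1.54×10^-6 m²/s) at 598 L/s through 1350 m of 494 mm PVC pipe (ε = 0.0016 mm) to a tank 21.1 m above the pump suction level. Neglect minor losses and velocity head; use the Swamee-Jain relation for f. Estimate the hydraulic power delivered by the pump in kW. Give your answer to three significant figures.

V = 4Q/(πD²) = 3.120 m/s; Re = 1.00×10^6; ε/D = 3.24×10^-6; f = 0.01169
h_f = f(L/D)V²/2g = 15.85 m
Total head H = z + h_f = 21.1 + 15.85 = 36.95 m
P_hyd = ρgQH = 1000·9.81·0.598·36.95 = 216.7 kW

P_hyd ≈ 217 kW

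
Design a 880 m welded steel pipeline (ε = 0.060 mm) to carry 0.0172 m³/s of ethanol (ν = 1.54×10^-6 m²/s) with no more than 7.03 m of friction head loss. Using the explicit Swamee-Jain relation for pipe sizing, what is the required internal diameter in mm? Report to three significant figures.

Swamee-Jain (Type III): D = 0.66·[ε^1.25·(LQ²/(gh_f))^4.75 + ν·Q^9.4·(L/(gh_f))^5.2]^0.04
LQ²/(gh_f) = 0.003775; L/(gh_f) = 12.76
Term 1 = ε^1.25·(…)^4.75 = 1.63×10^-17; Term 2 = ν·Q^9.4·(…)^5.2 = 2.25×10^-17
D = 0.66·(1.63×10^-17 + 2.25×10^-17)^0.04 = 0.1456 m = 146 mm
Check: V = 1.03 m/s, Re = 9.77×10^4, f = 0.02009, h_f = 6.61 m ≈ 7.03 m ✓

D ≈ 146 mm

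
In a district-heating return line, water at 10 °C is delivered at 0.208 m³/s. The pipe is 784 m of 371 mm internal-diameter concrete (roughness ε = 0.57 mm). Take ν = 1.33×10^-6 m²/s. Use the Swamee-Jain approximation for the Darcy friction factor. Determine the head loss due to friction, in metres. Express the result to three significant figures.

h_f ≈ 8.93 m

V = 4Q/(πD²) = 4·0.208/(π·0.371²) = 1.924 m/s
Re = VD/ν = 1.924·0.371/1.33×10^-6 = 5.37×10^5 → turbulent
ε/D = 0.57/371 = 0.00154
Swamee-Jain: f = 0.02239
h_f = f(L/D)V²/(2g) = 0.02239·(784/0.371)·1.924²/(2·9.81) = 8.927 m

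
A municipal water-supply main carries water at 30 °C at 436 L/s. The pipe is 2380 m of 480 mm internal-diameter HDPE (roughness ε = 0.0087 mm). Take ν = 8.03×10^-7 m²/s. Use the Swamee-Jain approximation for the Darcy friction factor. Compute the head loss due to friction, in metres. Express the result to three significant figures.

h_f ≈ 16.8 m

V = 4Q/(πD²) = 4·0.436/(π·0.480²) = 2.409 m/s
Re = VD/ν = 2.409·0.480/8.03×10^-7 = 1.44×10^6 → turbulent
ε/D = 0.0087/480 = 1.81×10^-5
Swamee-Jain: f = 0.01146
h_f = f(L/D)V²/(2g) = 0.01146·(2380/0.480)·2.409²/(2·9.81) = 16.81 m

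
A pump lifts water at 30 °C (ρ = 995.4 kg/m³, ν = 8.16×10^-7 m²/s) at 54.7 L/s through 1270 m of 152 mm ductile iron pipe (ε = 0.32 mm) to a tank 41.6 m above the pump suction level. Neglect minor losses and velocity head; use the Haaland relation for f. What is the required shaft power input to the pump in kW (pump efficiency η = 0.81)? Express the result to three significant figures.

P_shaft ≈ 88.9 kW

V = 4Q/(πD²) = 3.014 m/s; Re = 5.62×10^5; ε/D = 0.00211; f = 0.02407
h_f = f(L/D)V²/2g = 93.14 m
Total head H = z + h_f = 41.6 + 93.14 = 134.7 m
P_hyd = ρgQH = 995.4·9.81·0.0547·134.7 = 71.97 kW
P_shaft = P_hyd/η = 71.97/0.81 = 88.85 kW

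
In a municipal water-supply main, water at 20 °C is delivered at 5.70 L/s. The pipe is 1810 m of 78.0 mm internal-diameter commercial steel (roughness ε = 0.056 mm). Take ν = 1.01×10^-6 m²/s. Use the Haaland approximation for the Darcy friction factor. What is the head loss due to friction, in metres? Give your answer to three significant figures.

h_f ≈ 35.6 m

V = 4Q/(πD²) = 4·0.00570/(π·0.0780²) = 1.193 m/s
Re = VD/ν = 1.193·0.0780/1.01×10^-6 = 9.21×10^4 → turbulent
ε/D = 0.056/78.0 = 7.18×10^-4
Haaland: f = 0.02113
h_f = f(L/D)V²/(2g) = 0.02113·(1810/0.0780)·1.193²/(2·9.81) = 35.56 m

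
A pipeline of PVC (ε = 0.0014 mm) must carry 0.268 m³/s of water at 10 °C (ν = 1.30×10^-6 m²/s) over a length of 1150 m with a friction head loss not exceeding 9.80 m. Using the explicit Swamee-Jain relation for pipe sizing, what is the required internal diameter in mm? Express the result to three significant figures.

D ≈ 392 mm

Swamee-Jain (Type III): D = 0.66·[ε^1.25·(LQ²/(gh_f))^4.75 + ν·Q^9.4·(L/(gh_f))^5.2]^0.04
LQ²/(gh_f) = 0.8592; L/(gh_f) = 11.96
Term 1 = ε^1.25·(…)^4.75 = 2.34×10^-8; Term 2 = ν·Q^9.4·(…)^5.2 = 2.20×10^-6
D = 0.66·(2.34×10^-8 + 2.20×10^-6)^0.04 = 0.3921 m = 392 mm
Check: V = 2.22 m/s, Re = 6.69×10^5, f = 0.01250, h_f = 9.20 m ≈ 9.80 m ✓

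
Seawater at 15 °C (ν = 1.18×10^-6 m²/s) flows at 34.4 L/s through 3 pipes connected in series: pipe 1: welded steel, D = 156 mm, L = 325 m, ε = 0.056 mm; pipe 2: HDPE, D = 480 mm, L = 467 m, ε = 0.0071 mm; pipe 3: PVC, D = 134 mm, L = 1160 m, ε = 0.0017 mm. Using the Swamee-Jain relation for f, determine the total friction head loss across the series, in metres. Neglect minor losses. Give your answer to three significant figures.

Pipe 1: V = 1.800 m/s, Re = 2.38×10^5, ε/D = 3.59×10^-4, f = 0.01783, h_1 = f(L/D)V²/2g = 6.134 m
Pipe 2: V = 0.1901 m/s, Re = 7.73×10^4, ε/D = 1.48×10^-5, f = 0.01894, h_2 = f(L/D)V²/2g = 0.03394 m
Pipe 3: V = 2.439 m/s, Re = 2.77×10^5, ε/D = 1.27×10^-5, f = 0.01473, h_3 = f(L/D)V²/2g = 38.68 m
Series → Q common, losses add: H = Σh = 44.85 m

H ≈ 44.8 m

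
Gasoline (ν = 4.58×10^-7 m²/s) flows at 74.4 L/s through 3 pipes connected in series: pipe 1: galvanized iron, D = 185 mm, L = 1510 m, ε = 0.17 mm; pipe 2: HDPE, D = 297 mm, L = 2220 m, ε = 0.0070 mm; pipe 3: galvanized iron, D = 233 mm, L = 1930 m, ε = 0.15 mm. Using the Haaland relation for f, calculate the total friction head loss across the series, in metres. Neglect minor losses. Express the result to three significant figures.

H ≈ 91.1 m

Pipe 1: V = 2.768 m/s, Re = 1.12×10^6, ε/D = 9.19×10^-4, f = 0.01953, h_1 = f(L/D)V²/2g = 62.24 m
Pipe 2: V = 1.074 m/s, Re = 6.96×10^5, ε/D = 2.36×10^-5, f = 0.01267, h_2 = f(L/D)V²/2g = 5.568 m
Pipe 3: V = 1.745 m/s, Re = 8.88×10^5, ε/D = 6.44×10^-4, f = 0.01813, h_3 = f(L/D)V²/2g = 23.31 m
Series → Q common, losses add: H = Σh = 91.12 m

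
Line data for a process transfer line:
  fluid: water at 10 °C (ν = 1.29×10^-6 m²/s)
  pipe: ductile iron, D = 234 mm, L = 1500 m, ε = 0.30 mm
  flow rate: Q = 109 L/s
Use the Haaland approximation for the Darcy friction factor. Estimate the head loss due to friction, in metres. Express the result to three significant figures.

V = 4Q/(πD²) = 4·0.109/(π·0.234²) = 2.535 m/s
Re = VD/ν = 2.535·0.234/1.29×10^-6 = 4.60×10^5 → turbulent
ε/D = 0.30/234 = 0.00128
Haaland: f = 0.02140
h_f = f(L/D)V²/(2g) = 0.02140·(1500/0.234)·2.535²/(2·9.81) = 44.91 m

h_f ≈ 44.9 m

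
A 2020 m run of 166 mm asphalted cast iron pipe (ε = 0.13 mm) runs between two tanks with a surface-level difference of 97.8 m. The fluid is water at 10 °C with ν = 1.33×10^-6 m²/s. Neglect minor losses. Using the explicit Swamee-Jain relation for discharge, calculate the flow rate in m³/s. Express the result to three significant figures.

Q ≈ 0.0616 m³/s

Swamee-Jain (Type II): Q = -0.965·√(gD⁵h_f/L)·ln[ε/(3.7D) + √(3.17ν²L/(gD³h_f))]
√(gD⁵h_f/L) = √(9.81·0.166⁵·97.8/2020) = 0.007737
ε/(3.7D) = 2.12×10^-4; √(3.17ν²L/(gD³h_f)) = 5.08×10^-5
Q = -0.965·0.007737·ln(2.625×10^-4) = 0.06157 m³/s
Check: V = 2.84 m/s, Re = 3.55×10^5, f = 0.01963, h_f = 98.5 m ≈ 97.8 m ✓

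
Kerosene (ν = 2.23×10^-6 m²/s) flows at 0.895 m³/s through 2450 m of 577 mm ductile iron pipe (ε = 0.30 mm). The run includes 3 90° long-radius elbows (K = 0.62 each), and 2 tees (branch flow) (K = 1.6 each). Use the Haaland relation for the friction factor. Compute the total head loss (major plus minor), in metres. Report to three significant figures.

V = 4Q/(πD²) = 3.423 m/s; V²/2g = 0.5971 m
Re = 8.86×10^5, ε/D = 5.20×10^-4 → f = 0.01736 (Haaland)
Major: h_f = f(L/D)·V²/2g = 0.01736·4246·0.5971 = 44.02 m
Minor: ΣK = 5.06; h_m = ΣK·V²/2g = 3.021 m
Total H_L = 44.02 + 3.021 = 47.04 m

H_L ≈ 47.0 m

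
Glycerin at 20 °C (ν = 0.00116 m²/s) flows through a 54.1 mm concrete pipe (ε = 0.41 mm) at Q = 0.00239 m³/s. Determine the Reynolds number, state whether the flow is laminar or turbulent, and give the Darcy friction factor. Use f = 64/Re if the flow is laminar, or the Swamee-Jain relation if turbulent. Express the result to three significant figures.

V = 4Q/(πD²) = 1.040 m/s
Re = VD/ν = 1.040·0.0541/0.00116 = 48.5
Re < 2300 → laminar → f = 64/Re = 1.320

Re ≈ 48.5; laminar; f = 64/Re ≈ 1.32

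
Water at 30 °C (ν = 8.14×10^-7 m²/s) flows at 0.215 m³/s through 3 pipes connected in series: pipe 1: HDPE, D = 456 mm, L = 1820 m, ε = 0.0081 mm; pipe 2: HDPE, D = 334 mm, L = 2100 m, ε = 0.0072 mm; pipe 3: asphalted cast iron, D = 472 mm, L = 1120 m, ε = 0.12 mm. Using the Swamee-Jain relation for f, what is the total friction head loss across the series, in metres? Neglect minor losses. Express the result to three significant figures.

Pipe 1: V = 1.316 m/s, Re = 7.37×10^5, ε/D = 1.78×10^-5, f = 0.01258, h_1 = f(L/D)V²/2g = 4.436 m
Pipe 2: V = 2.454 m/s, Re = 1.01×10^6, ε/D = 2.16×10^-5, f = 0.01210, h_2 = f(L/D)V²/2g = 23.36 m
Pipe 3: V = 1.229 m/s, Re = 7.12×10^5, ε/D = 2.54×10^-4, f = 0.01562, h_3 = f(L/D)V²/2g = 2.851 m
Series → Q common, losses add: H = Σh = 30.65 m

H ≈ 30.6 m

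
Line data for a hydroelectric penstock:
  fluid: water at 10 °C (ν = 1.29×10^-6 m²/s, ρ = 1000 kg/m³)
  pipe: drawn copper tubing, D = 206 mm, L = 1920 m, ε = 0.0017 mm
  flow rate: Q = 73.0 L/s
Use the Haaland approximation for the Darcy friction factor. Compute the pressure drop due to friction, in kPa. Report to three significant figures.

V = 4Q/(πD²) = 4·0.0730/(π·0.206²) = 2.190 m/s
Re = VD/ν = 2.190·0.206/1.29×10^-6 = 3.50×10^5 → turbulent
ε/D = 0.0017/206 = 8.25×10^-6
Haaland: f = 0.01401
h_f = f(L/D)V²/(2g) = 0.01401·(1920/0.206)·2.190²/(2·9.81) = 31.93 m
Δp = ρg·h_f = 1000·9.81·31.93 = 313.2 kPa

Δp ≈ 313 kPa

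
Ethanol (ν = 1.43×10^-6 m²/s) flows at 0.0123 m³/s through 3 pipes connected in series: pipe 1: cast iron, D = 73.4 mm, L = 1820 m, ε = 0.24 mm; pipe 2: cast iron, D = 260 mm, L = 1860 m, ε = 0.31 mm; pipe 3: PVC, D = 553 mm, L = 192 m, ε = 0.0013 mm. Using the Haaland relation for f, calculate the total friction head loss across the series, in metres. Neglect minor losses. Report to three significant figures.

Pipe 1: V = 2.907 m/s, Re = 1.49×10^5, ε/D = 0.00327, f = 0.02762, h_1 = f(L/D)V²/2g = 294.9 m
Pipe 2: V = 0.2317 m/s, Re = 4.21×10^4, ε/D = 0.00119, f = 0.02481, h_2 = f(L/D)V²/2g = 0.4854 m
Pipe 3: V = 0.05121 m/s, Re = 1.98×10^4, ε/D = 2.35×10^-6, f = 0.02581, h_3 = f(L/D)V²/2g = 0.001198 m
Series → Q common, losses add: H = Σh = 295.4 m

H ≈ 295 m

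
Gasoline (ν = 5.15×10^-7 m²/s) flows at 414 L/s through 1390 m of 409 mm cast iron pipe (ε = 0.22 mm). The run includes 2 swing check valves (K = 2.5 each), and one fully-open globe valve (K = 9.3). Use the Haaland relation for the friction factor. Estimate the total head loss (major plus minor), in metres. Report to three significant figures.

H_L ≈ 36.8 m

V = 4Q/(πD²) = 3.151 m/s; V²/2g = 0.5061 m
Re = 2.50×10^6, ε/D = 5.38×10^-4 → f = 0.01718 (Haaland)
Major: h_f = f(L/D)·V²/2g = 0.01718·3399·0.5061 = 29.55 m
Minor: ΣK = 14.3; h_m = ΣK·V²/2g = 7.237 m
Total H_L = 29.55 + 7.237 = 36.79 m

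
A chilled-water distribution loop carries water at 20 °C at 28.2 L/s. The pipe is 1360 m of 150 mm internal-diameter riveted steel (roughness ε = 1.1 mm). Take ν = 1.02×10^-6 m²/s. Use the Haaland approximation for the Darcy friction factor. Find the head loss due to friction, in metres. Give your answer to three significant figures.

h_f ≈ 40.7 m

V = 4Q/(πD²) = 4·0.0282/(π·0.150²) = 1.596 m/s
Re = VD/ν = 1.596·0.150/1.02×10^-6 = 2.35×10^5 → turbulent
ε/D = 1.1/150 = 0.00733
Haaland: f = 0.03458
h_f = f(L/D)V²/(2g) = 0.03458·(1360/0.150)·1.596²/(2·9.81) = 40.69 m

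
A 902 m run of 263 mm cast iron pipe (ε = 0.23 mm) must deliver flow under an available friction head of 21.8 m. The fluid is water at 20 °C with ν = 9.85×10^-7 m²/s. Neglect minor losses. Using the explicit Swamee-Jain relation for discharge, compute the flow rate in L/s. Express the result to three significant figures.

Q ≈ 137 L/s

Swamee-Jain (Type II): Q = -0.965·√(gD⁵h_f/L)·ln[ε/(3.7D) + √(3.17ν²L/(gD³h_f))]
√(gD⁵h_f/L) = √(9.81·0.263⁵·21.8/902) = 0.01727
ε/(3.7D) = 2.36×10^-4; √(3.17ν²L/(gD³h_f)) = 2.67×10^-5
Q = -0.965·0.01727·ln(2.631×10^-4) = 0.1374 m³/s
Check: V = 2.53 m/s, Re = 6.75×10^5, f = 0.01961, h_f = 21.9 m ≈ 21.8 m ✓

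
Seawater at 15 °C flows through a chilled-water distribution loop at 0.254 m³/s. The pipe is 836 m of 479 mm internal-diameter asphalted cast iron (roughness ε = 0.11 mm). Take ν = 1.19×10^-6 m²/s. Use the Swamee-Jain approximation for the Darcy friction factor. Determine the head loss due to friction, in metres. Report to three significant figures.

V = 4Q/(πD²) = 4·0.254/(π·0.479²) = 1.410 m/s
Re = VD/ν = 1.410·0.479/1.19×10^-6 = 5.67×10^5 → turbulent
ε/D = 0.11/479 = 2.30×10^-4
Swamee-Jain: f = 0.01563
h_f = f(L/D)V²/(2g) = 0.01563·(836/0.479)·1.410²/(2·9.81) = 2.762 m

h_f ≈ 2.76 m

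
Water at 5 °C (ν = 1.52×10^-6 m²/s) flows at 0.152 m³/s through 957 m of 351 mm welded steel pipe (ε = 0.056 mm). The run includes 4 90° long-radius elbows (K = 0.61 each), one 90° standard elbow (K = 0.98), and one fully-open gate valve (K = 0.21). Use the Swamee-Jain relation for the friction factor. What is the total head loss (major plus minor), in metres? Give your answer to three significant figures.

V = 4Q/(πD²) = 1.571 m/s; V²/2g = 0.1258 m
Re = 3.63×10^5, ε/D = 1.60×10^-4 → f = 0.01563 (Swamee-Jain)
Major: h_f = f(L/D)·V²/2g = 0.01563·2726·0.1258 = 5.358 m
Minor: ΣK = 3.63; h_m = ΣK·V²/2g = 0.4565 m
Total H_L = 5.358 + 0.4565 = 5.815 m

H_L ≈ 5.82 m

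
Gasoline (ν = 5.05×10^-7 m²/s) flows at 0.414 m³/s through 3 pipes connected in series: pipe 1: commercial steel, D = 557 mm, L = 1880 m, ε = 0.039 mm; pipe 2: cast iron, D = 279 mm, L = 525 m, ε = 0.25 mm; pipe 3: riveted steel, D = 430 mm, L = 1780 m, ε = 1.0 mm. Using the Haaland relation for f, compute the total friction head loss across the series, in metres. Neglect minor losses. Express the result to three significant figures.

H ≈ 133 m

Pipe 1: V = 1.699 m/s, Re = 1.87×10^6, ε/D = 7.00×10^-5, f = 0.01221, h_1 = f(L/D)V²/2g = 6.066 m
Pipe 2: V = 6.772 m/s, Re = 3.74×10^6, ε/D = 8.96×10^-4, f = 0.01924, h_2 = f(L/D)V²/2g = 84.61 m
Pipe 3: V = 2.851 m/s, Re = 2.43×10^6, ε/D = 0.00233, f = 0.02450, h_3 = f(L/D)V²/2g = 42.01 m
Series → Q common, losses add: H = Σh = 132.7 m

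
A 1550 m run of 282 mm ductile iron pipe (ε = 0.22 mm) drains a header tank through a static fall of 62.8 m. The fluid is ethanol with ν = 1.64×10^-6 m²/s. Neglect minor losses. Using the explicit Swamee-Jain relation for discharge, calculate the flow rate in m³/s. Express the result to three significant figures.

Swamee-Jain (Type II): Q = -0.965·√(gD⁵h_f/L)·ln[ε/(3.7D) + √(3.17ν²L/(gD³h_f))]
√(gD⁵h_f/L) = √(9.81·0.282⁵·62.8/1550) = 0.02662
ε/(3.7D) = 2.11×10^-4; √(3.17ν²L/(gD³h_f)) = 3.09×10^-5
Q = -0.965·0.02662·ln(2.418×10^-4) = 0.2140 m³/s
Check: V = 3.43 m/s, Re = 5.89×10^5, f = 0.01922, h_f = 63.2 m ≈ 62.8 m ✓

Q ≈ 0.214 m³/s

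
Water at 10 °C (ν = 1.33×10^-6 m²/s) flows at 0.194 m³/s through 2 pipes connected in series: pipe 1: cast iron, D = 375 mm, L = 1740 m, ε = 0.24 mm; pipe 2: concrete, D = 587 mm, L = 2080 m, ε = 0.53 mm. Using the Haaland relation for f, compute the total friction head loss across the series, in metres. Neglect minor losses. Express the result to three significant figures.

Pipe 1: V = 1.757 m/s, Re = 4.95×10^5, ε/D = 6.40×10^-4, f = 0.01842, h_1 = f(L/D)V²/2g = 13.44 m
Pipe 2: V = 0.7169 m/s, Re = 3.16×10^5, ε/D = 9.03×10^-4, f = 0.02006, h_2 = f(L/D)V²/2g = 1.862 m
Series → Q common, losses add: H = Σh = 15.30 m

H ≈ 15.3 m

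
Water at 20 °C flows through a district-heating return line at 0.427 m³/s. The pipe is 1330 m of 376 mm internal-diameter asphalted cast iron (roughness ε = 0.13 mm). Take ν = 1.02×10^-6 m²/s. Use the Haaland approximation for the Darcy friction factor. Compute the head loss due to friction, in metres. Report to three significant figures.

h_f ≈ 42.2 m

V = 4Q/(πD²) = 4·0.427/(π·0.376²) = 3.846 m/s
Re = VD/ν = 3.846·0.376/1.02×10^-6 = 1.42×10^6 → turbulent
ε/D = 0.13/376 = 3.46×10^-4
Haaland: f = 0.01584
h_f = f(L/D)V²/(2g) = 0.01584·(1330/0.376)·3.846²/(2·9.81) = 42.23 m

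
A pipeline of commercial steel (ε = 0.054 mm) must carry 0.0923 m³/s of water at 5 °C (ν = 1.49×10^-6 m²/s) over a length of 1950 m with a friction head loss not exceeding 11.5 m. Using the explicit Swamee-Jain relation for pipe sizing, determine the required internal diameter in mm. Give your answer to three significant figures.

Swamee-Jain (Type III): D = 0.66·[ε^1.25·(LQ²/(gh_f))^4.75 + ν·Q^9.4·(L/(gh_f))^5.2]^0.04
LQ²/(gh_f) = 0.1473; L/(gh_f) = 17.28
Term 1 = ε^1.25·(…)^4.75 = 5.17×10^-10; Term 2 = ν·Q^9.4·(…)^5.2 = 7.62×10^-10
D = 0.66·(5.17×10^-10 + 7.62×10^-10)^0.04 = 0.2910 m = 291 mm
Check: V = 1.39 m/s, Re = 2.71×10^5, f = 0.01639, h_f = 10.8 m ≈ 11.5 m ✓

D ≈ 291 mm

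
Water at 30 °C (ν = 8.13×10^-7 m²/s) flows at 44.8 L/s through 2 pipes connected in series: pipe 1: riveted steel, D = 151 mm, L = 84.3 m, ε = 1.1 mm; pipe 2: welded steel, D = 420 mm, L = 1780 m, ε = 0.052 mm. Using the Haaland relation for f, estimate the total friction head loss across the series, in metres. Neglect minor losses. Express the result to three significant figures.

Pipe 1: V = 2.502 m/s, Re = 4.65×10^5, ε/D = 0.00728, f = 0.03436, h_1 = f(L/D)V²/2g = 6.119 m
Pipe 2: V = 0.3234 m/s, Re = 1.67×10^5, ε/D = 1.24×10^-4, f = 0.01682, h_2 = f(L/D)V²/2g = 0.3800 m
Series → Q common, losses add: H = Σh = 6.499 m

H ≈ 6.50 m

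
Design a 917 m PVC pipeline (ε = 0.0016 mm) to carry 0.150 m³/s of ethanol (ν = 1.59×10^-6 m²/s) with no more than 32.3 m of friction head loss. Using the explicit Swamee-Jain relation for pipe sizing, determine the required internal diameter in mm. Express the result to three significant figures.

Swamee-Jain (Type III): D = 0.66·[ε^1.25·(LQ²/(gh_f))^4.75 + ν·Q^9.4·(L/(gh_f))^5.2]^0.04
LQ²/(gh_f) = 0.06511; L/(gh_f) = 2.894
Term 1 = ε^1.25·(…)^4.75 = 1.32×10^-13; Term 2 = ν·Q^9.4·(…)^5.2 = 7.19×10^-12
D = 0.66·(1.32×10^-13 + 7.19×10^-12)^0.04 = 0.2367 m = 237 mm
Check: V = 3.41 m/s, Re = 5.08×10^5, f = 0.01317, h_f = 30.2 m ≈ 32.3 m ✓

D ≈ 237 mm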